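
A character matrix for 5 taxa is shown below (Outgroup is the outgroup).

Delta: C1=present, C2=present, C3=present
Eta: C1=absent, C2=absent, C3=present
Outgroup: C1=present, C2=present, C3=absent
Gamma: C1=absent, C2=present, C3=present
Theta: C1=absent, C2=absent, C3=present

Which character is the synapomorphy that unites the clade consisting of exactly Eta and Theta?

C2

Character polarity is set by the outgroup: the derived state is whichever differs from the outgroup's state, so for C1, C2 the derived state is 'absent', and for the remaining characters it is 'present'.
Only Eta, Gamma, and Theta show the derived state 'absent' for C1, supporting them as a clade.
Only Eta and Theta show the derived state 'absent' for C2, supporting them as a clade.
C3 (derived state 'present') is shared by all ingroup taxa — unites the whole ingroup.
Most parsimonious ingroup topology: ((Gamma,(Theta,Eta)),Delta).
The clade {Eta, Theta} is supported by C2: its derived state 'absent' occurs in exactly those taxa and in no other taxon (including the outgroup).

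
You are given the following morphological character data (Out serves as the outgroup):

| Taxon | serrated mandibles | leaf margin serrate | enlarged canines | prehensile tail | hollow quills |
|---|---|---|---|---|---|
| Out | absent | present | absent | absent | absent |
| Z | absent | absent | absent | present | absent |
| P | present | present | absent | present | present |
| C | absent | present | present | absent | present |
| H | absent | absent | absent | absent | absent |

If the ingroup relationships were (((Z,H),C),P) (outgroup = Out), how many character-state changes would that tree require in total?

Map each character onto (((Z,H),C),P) (rooted by Out) and count the minimum state changes it requires (Fitch parsimony):
serrated mandibles: 1; leaf margin serrate: 1; enlarged canines: 1; prehensile tail: 2; hollow quills: 2.
Total tree length = 7.

7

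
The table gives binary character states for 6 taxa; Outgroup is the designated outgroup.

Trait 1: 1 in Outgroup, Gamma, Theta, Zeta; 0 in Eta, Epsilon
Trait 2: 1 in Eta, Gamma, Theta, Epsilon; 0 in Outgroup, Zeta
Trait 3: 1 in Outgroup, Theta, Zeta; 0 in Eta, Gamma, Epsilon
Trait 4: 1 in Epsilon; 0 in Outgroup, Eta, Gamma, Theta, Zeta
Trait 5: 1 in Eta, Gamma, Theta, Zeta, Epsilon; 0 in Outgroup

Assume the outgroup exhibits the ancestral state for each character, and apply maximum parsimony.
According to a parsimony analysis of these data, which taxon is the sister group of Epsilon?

Eta

Character polarity is set by the outgroup: the derived state is whichever differs from the outgroup's state, so for Trait 1, Trait 3 the derived state is '0', and for the remaining characters it is '1'.
Trait 1: derived state '0' in Epsilon and Eta only — synapomorphy for {Epsilon, Eta}.
Trait 2 (derived state '1') is shared by Epsilon, Eta, Gamma, and Theta — a synapomorphy uniting that clade.
Trait 3 (derived state '0') is shared by Epsilon, Eta, and Gamma — a synapomorphy uniting that clade.
Trait 4 (derived state '1') is unique to Epsilon (autapomorphy; uninformative for grouping).
Trait 5 (derived state '1') is shared by all ingroup taxa — unites the whole ingroup.
Most parsimonious ingroup topology: ((((Eta,Epsilon),Gamma),Theta),Zeta).
Epsilon and Eta form a cherry on this tree, so they are sister taxa.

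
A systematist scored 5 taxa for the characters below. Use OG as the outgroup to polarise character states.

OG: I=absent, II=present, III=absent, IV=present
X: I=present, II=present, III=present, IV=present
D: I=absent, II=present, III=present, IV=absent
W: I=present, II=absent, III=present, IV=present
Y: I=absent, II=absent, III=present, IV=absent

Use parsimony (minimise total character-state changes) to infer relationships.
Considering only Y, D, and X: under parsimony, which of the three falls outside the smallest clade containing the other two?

Character polarity is set by the outgroup: the derived state is whichever differs from the outgroup's state, so for II, IV the derived state is 'absent', and for the remaining characters it is 'present'.
I: derived state 'present' in W and X only — synapomorphy for {W, X}.
II (state 'absent') occurs in W and Y but conflicts with the nesting implied by the other characters — most parsimoniously interpreted as homoplasy.
III (derived state 'present') is shared by all ingroup taxa — unites the whole ingroup.
IV: derived state 'absent' in D and Y only — synapomorphy for {D, Y}.
Most parsimonious ingroup topology: ((X,W),(D,Y)).
D and Y share a more recent common ancestor with each other than either does with X, so X is the least closely related of the three.

X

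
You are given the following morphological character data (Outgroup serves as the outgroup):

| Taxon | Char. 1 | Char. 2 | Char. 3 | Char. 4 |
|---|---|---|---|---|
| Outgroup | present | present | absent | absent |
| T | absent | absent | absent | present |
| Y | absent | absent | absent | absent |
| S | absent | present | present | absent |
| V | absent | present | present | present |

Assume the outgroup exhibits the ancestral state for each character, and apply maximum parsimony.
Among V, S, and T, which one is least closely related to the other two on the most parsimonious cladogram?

Character polarity is set by the outgroup: the derived state is whichever differs from the outgroup's state, so for Char. 1, Char. 2 the derived state is 'absent', and for the remaining characters it is 'present'.
All ingroup taxa share the derived state 'absent' for Char. 1; it defines the ingroup but does not resolve relationships within it.
Only T and Y show the derived state 'absent' for Char. 2, supporting them as a clade.
Char. 3: derived state 'present' in S and V only — synapomorphy for {S, V}.
Char. 4 groups T and V, which is incompatible with the clades supported by the remaining characters; treating it as convergent (homoplasy) costs fewer steps than any alternative tree.
Most parsimonious ingroup topology: ((T,Y),(S,V)).
S and V share a more recent common ancestor with each other than either does with T, so T is the least closely related of the three.

T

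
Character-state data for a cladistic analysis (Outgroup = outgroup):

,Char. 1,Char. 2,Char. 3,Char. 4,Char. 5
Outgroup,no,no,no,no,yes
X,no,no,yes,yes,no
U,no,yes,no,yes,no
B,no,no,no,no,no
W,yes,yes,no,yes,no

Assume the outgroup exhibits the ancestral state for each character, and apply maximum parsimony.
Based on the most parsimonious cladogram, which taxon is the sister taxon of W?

Character polarity is set by the outgroup: the derived state is whichever differs from the outgroup's state, so for Char. 5 the derived state is 'no', and for the remaining characters it is 'yes'.
Char. 1: derived state 'yes' in W only — an autapomorphy, so it tells us nothing about relationships among taxa.
Char. 2 (derived state 'yes') is shared by U and W — a synapomorphy uniting that clade.
Char. 3 (derived state 'yes') is unique to X (autapomorphy; uninformative for grouping).
Only U, W, and X show the derived state 'yes' for Char. 4, supporting them as a clade.
All ingroup taxa share the derived state 'no' for Char. 5; it defines the ingroup but does not resolve relationships within it.
Most parsimonious ingroup topology: ((X,(U,W)),B).
W and U form a cherry on this tree, so they are sister taxa.

U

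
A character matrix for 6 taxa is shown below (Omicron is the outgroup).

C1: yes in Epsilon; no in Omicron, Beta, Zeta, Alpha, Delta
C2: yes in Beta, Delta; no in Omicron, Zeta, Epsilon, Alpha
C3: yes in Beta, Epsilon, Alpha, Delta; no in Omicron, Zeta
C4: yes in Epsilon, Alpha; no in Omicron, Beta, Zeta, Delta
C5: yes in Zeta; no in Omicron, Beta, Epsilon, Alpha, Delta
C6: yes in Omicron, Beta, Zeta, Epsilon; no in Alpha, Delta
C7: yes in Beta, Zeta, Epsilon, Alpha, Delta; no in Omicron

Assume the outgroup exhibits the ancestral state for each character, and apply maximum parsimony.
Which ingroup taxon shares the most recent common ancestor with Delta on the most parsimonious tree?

Beta

Character polarity is set by the outgroup: the derived state is whichever differs from the outgroup's state, so for C6 the derived state is 'no', and for the remaining characters it is 'yes'.
C1 (derived state 'yes') is unique to Epsilon (autapomorphy; uninformative for grouping).
C2 (derived state 'yes') is shared by Beta and Delta — a synapomorphy uniting that clade.
C3: derived state 'yes' in Alpha, Beta, Delta, and Epsilon only — synapomorphy for {Alpha, Beta, Delta, Epsilon}.
C4 (derived state 'yes') is shared by Alpha and Epsilon — a synapomorphy uniting that clade.
C5: derived state 'yes' in Zeta only — an autapomorphy, so it tells us nothing about relationships among taxa.
C6 groups Alpha and Delta, which is incompatible with the clades supported by the remaining characters; treating it as convergent (homoplasy) costs fewer steps than any alternative tree.
All ingroup taxa share the derived state 'yes' for C7; it defines the ingroup but does not resolve relationships within it.
Most parsimonious ingroup topology: (((Beta,Delta),(Epsilon,Alpha)),Zeta).
Delta and Beta form a cherry on this tree, so they are sister taxa.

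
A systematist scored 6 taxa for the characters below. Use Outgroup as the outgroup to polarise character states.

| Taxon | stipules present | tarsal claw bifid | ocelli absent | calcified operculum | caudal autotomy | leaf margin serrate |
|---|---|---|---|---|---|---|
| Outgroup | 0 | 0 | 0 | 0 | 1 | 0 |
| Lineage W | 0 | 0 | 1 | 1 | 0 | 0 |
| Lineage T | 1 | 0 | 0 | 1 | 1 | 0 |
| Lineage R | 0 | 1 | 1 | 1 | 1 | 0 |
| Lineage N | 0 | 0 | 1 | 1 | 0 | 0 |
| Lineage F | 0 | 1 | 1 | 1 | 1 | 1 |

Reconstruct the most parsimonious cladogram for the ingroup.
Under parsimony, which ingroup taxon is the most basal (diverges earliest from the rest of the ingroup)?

Lineage T

Character polarity is set by the outgroup: the derived state is whichever differs from the outgroup's state, so for caudal autotomy the derived state is '0', and for the remaining characters it is '1'.
stipules present (derived state '1') is unique to Lineage T (autapomorphy; uninformative for grouping).
Only Lineage F and Lineage R show the derived state '1' for tarsal claw bifid, supporting them as a clade.
ocelli absent (derived state '1') is shared by Lineage F, Lineage N, Lineage R, and Lineage W — a synapomorphy uniting that clade.
All ingroup taxa share the derived state '1' for calcified operculum; it defines the ingroup but does not resolve relationships within it.
caudal autotomy (derived state '0') is shared by Lineage N and Lineage W — a synapomorphy uniting that clade.
leaf margin serrate: derived state '1' in Lineage F only — an autapomorphy, so it tells us nothing about relationships among taxa.
Most parsimonious ingroup topology: (((Lineage W,Lineage N),(Lineage R,Lineage F)),Lineage T).
Lineage T is sister to the clade containing all other ingroup taxa, so it is the earliest-diverging (most basal) ingroup lineage.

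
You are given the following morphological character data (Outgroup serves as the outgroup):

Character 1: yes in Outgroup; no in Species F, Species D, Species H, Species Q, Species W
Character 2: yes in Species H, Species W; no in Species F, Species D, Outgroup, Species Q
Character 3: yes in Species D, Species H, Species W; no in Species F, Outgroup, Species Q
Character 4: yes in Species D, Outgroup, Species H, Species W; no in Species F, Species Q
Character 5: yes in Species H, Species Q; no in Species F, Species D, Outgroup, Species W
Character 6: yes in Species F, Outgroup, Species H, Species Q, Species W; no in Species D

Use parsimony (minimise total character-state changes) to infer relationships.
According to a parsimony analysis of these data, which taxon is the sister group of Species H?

Species W

Character polarity is set by the outgroup: the derived state is whichever differs from the outgroup's state, so for Character 1, Character 4, Character 6 the derived state is 'no', and for the remaining characters it is 'yes'.
Character 1 (derived state 'no') is shared by all ingroup taxa — unites the whole ingroup.
Only Species H and Species W show the derived state 'yes' for Character 2, supporting them as a clade.
Character 3: derived state 'yes' in Species D, Species H, and Species W only — synapomorphy for {Species D, Species H, Species W}.
Only Species F and Species Q show the derived state 'no' for Character 4, supporting them as a clade.
Character 5 (state 'yes') occurs in Species H and Species Q but conflicts with the nesting implied by the other characters — most parsimoniously interpreted as homoplasy.
Character 6: derived state 'no' in Species D only — an autapomorphy, so it tells us nothing about relationships among taxa.
Most parsimonious ingroup topology: (((Species H,Species W),Species D),(Species F,Species Q)).
Species H and Species W form a cherry on this tree, so they are sister taxa.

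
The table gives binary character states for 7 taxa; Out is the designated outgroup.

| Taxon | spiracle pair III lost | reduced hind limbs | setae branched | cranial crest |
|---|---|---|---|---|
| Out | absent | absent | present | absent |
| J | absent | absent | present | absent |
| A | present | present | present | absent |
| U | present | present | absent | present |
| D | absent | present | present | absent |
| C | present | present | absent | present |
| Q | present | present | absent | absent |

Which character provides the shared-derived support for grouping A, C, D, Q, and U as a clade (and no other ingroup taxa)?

Character polarity is set by the outgroup: the derived state is whichever differs from the outgroup's state, so for setae branched the derived state is 'absent', and for the remaining characters it is 'present'.
spiracle pair III lost: derived state 'present' in A, C, Q, and U only — synapomorphy for {A, C, Q, U}.
reduced hind limbs: derived state 'present' in A, C, D, Q, and U only — synapomorphy for {A, C, D, Q, U}.
setae branched: derived state 'absent' in C, Q, and U only — synapomorphy for {C, Q, U}.
Only C and U show the derived state 'present' for cranial crest, supporting them as a clade.
Most parsimonious ingroup topology: (J,((A,((U,C),Q)),D)).
The clade {A, C, D, Q, U} is supported by reduced hind limbs: its derived state 'present' occurs in exactly those taxa and in no other taxon (including the outgroup).

reduced hind limbs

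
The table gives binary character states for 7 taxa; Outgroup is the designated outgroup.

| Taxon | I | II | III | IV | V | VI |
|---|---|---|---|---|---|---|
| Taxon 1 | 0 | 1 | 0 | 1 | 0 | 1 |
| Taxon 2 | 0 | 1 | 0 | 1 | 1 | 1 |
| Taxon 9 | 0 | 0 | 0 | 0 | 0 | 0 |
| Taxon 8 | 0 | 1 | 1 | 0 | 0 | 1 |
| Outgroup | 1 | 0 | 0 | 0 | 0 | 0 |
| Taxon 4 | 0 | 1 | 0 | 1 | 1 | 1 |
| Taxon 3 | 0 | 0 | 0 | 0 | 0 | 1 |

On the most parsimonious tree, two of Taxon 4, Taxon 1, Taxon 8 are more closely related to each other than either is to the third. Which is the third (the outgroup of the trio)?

Character polarity is set by the outgroup: the derived state is whichever differs from the outgroup's state, so for I the derived state is '0', and for the remaining characters it is '1'.
I (derived state '0') is shared by all ingroup taxa — unites the whole ingroup.
Only Taxon 1, Taxon 2, Taxon 4, and Taxon 8 show the derived state '1' for II, supporting them as a clade.
III: derived state '1' in Taxon 8 only — an autapomorphy, so it tells us nothing about relationships among taxa.
Only Taxon 1, Taxon 2, and Taxon 4 show the derived state '1' for IV, supporting them as a clade.
V: derived state '1' in Taxon 2 and Taxon 4 only — synapomorphy for {Taxon 2, Taxon 4}.
VI (derived state '1') is shared by Taxon 1, Taxon 2, Taxon 3, Taxon 4, and Taxon 8 — a synapomorphy uniting that clade.
Most parsimonious ingroup topology: (((((Taxon 2,Taxon 4),Taxon 1),Taxon 8),Taxon 3),Taxon 9).
Taxon 1 and Taxon 4 share a more recent common ancestor with each other than either does with Taxon 8, so Taxon 8 is the least closely related of the three.

Taxon 8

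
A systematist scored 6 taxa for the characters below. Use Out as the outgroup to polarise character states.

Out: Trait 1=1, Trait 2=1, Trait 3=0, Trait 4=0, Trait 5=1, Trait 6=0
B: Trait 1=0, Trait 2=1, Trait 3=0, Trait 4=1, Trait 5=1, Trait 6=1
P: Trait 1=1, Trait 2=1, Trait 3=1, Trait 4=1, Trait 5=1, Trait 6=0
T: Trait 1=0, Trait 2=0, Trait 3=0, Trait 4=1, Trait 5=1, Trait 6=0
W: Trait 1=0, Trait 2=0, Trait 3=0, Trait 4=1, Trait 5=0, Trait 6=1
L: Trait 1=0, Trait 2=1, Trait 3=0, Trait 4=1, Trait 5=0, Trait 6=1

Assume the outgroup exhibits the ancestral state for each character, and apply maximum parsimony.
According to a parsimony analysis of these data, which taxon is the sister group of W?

Character polarity is set by the outgroup: the derived state is whichever differs from the outgroup's state, so for Trait 1, Trait 2, Trait 5 the derived state is '0', and for the remaining characters it is '1'.
Trait 1: derived state '0' in B, L, T, and W only — synapomorphy for {B, L, T, W}.
Trait 2 groups T and W, which is incompatible with the clades supported by the remaining characters; treating it as convergent (homoplasy) costs fewer steps than any alternative tree.
Trait 3 (derived state '1') is unique to P (autapomorphy; uninformative for grouping).
All ingroup taxa share the derived state '1' for Trait 4; it defines the ingroup but does not resolve relationships within it.
Trait 5 (derived state '0') is shared by L and W — a synapomorphy uniting that clade.
Only B, L, and W show the derived state '1' for Trait 6, supporting them as a clade.
Most parsimonious ingroup topology: (((B,(W,L)),T),P).
W and L form a cherry on this tree, so they are sister taxa.

L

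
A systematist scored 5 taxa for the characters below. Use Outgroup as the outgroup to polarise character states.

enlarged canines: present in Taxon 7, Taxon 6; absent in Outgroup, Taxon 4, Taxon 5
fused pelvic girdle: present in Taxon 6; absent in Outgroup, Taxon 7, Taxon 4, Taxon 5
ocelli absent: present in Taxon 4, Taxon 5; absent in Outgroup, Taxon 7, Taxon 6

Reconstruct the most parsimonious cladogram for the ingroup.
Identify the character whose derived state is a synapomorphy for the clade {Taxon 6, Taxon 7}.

The outgroup has state 'absent' for every character, so 'present' is the derived state throughout.
enlarged canines (derived state 'present') is shared by Taxon 6 and Taxon 7 — a synapomorphy uniting that clade.
fused pelvic girdle: derived state 'present' in Taxon 6 only — an autapomorphy, so it tells us nothing about relationships among taxa.
Only Taxon 4 and Taxon 5 show the derived state 'present' for ocelli absent, supporting them as a clade.
Most parsimonious ingroup topology: ((Taxon 7,Taxon 6),(Taxon 4,Taxon 5)).
The clade {Taxon 6, Taxon 7} is supported by enlarged canines: its derived state 'present' occurs in exactly those taxa and in no other taxon (including the outgroup).

enlarged canines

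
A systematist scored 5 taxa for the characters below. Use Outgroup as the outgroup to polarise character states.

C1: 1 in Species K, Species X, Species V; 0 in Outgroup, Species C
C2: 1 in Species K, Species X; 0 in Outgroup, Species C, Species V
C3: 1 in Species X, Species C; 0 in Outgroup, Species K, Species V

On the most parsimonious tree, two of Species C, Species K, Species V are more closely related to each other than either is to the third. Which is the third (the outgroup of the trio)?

Species C

The outgroup has state '0' for every character, so '1' is the derived state throughout.
C1: derived state '1' in Species K, Species V, and Species X only — synapomorphy for {Species K, Species V, Species X}.
Only Species K and Species X show the derived state '1' for C2, supporting them as a clade.
C3 groups Species C and Species X, which is incompatible with the clades supported by the remaining characters; treating it as convergent (homoplasy) costs fewer steps than any alternative tree.
Most parsimonious ingroup topology: (((Species K,Species X),Species V),Species C).
Species K and Species V share a more recent common ancestor with each other than either does with Species C, so Species C is the least closely related of the three.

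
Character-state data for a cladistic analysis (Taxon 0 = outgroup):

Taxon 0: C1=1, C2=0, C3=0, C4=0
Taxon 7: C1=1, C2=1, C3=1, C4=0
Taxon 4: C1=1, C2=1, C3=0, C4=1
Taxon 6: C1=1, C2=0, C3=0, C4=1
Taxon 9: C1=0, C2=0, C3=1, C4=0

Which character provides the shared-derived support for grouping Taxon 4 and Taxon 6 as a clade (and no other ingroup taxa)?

Character polarity is set by the outgroup: the derived state is whichever differs from the outgroup's state, so for C1 the derived state is '0', and for the remaining characters it is '1'.
C1: derived state '0' in Taxon 9 only — an autapomorphy, so it tells us nothing about relationships among taxa.
C2 (state '1') occurs in Taxon 4 and Taxon 7 but conflicts with the nesting implied by the other characters — most parsimoniously interpreted as homoplasy.
C3 (derived state '1') is shared by Taxon 7 and Taxon 9 — a synapomorphy uniting that clade.
C4: derived state '1' in Taxon 4 and Taxon 6 only — synapomorphy for {Taxon 4, Taxon 6}.
Most parsimonious ingroup topology: ((Taxon 7,Taxon 9),(Taxon 4,Taxon 6)).
The clade {Taxon 4, Taxon 6} is supported by C4: its derived state '1' occurs in exactly those taxa and in no other taxon (including the outgroup).

C4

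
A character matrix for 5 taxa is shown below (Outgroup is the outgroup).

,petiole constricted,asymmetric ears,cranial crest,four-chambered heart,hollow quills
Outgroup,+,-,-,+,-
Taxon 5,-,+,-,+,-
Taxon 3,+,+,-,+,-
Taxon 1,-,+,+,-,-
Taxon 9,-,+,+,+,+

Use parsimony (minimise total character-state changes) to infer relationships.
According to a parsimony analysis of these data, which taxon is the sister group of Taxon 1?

Taxon 9

Character polarity is set by the outgroup: the derived state is whichever differs from the outgroup's state, so for petiole constricted, four-chambered heart the derived state is '-', and for the remaining characters it is '+'.
Only Taxon 1, Taxon 5, and Taxon 9 show the derived state '-' for petiole constricted, supporting them as a clade.
asymmetric ears (derived state '+') is shared by all ingroup taxa — unites the whole ingroup.
Only Taxon 1 and Taxon 9 show the derived state '+' for cranial crest, supporting them as a clade.
four-chambered heart: derived state '-' in Taxon 1 only — an autapomorphy, so it tells us nothing about relationships among taxa.
hollow quills: derived state '+' in Taxon 9 only — an autapomorphy, so it tells us nothing about relationships among taxa.
Most parsimonious ingroup topology: ((Taxon 5,(Taxon 1,Taxon 9)),Taxon 3).
Taxon 1 and Taxon 9 form a cherry on this tree, so they are sister taxa.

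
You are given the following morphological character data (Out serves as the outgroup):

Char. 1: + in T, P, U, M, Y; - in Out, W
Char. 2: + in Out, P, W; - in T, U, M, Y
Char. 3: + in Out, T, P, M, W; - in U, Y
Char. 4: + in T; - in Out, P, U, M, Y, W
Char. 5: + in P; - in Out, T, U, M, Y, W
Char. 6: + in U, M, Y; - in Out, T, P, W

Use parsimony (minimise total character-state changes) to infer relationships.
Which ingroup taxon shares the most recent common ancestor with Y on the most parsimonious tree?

U

Character polarity is set by the outgroup: the derived state is whichever differs from the outgroup's state, so for Char. 2, Char. 3 the derived state is '-', and for the remaining characters it is '+'.
Only M, P, T, U, and Y show the derived state '+' for Char. 1, supporting them as a clade.
Char. 2 (derived state '-') is shared by M, T, U, and Y — a synapomorphy uniting that clade.
Only U and Y show the derived state '-' for Char. 3, supporting them as a clade.
Char. 4 (derived state '+') is unique to T (autapomorphy; uninformative for grouping).
Char. 5: derived state '+' in P only — an autapomorphy, so it tells us nothing about relationships among taxa.
Char. 6: derived state '+' in M, U, and Y only — synapomorphy for {M, U, Y}.
Most parsimonious ingroup topology: (((T,((U,Y),M)),P),W).
Y and U form a cherry on this tree, so they are sister taxa.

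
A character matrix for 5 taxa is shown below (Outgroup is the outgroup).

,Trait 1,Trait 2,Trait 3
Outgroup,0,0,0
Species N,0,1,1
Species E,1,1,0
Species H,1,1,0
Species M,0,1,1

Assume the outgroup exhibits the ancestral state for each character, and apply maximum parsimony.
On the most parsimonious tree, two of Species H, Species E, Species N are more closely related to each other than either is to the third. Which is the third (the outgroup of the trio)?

The outgroup has state '0' for every character, so '1' is the derived state throughout.
Only Species E and Species H show the derived state '1' for Trait 1, supporting them as a clade.
Trait 2 (derived state '1') is shared by all ingroup taxa — unites the whole ingroup.
Trait 3: derived state '1' in Species M and Species N only — synapomorphy for {Species M, Species N}.
Most parsimonious ingroup topology: ((Species N,Species M),(Species E,Species H)).
Species H and Species E share a more recent common ancestor with each other than either does with Species N, so Species N is the least closely related of the three.

Species N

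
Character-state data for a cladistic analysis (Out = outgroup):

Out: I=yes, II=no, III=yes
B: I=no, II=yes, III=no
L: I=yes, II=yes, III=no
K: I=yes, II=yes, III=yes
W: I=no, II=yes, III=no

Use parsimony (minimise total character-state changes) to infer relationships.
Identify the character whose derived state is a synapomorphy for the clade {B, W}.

Character polarity is set by the outgroup: the derived state is whichever differs from the outgroup's state, so for I, III the derived state is 'no', and for the remaining characters it is 'yes'.
Only B and W show the derived state 'no' for I, supporting them as a clade.
All ingroup taxa share the derived state 'yes' for II; it defines the ingroup but does not resolve relationships within it.
Only B, L, and W show the derived state 'no' for III, supporting them as a clade.
Most parsimonious ingroup topology: (((B,W),L),K).
The clade {B, W} is supported by I: its derived state 'no' occurs in exactly those taxa and in no other taxon (including the outgroup).

I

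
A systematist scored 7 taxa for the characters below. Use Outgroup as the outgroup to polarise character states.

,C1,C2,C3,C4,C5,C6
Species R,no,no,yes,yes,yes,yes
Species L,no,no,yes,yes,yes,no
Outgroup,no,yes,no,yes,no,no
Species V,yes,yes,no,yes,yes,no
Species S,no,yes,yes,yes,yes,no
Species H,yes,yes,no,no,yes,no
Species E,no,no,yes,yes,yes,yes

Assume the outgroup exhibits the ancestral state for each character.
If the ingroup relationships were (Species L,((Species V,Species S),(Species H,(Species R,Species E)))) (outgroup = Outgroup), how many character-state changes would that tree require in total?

10

Map each character onto (Species L,((Species V,Species S),(Species H,(Species R,Species E)))) (rooted by Outgroup) and count the minimum state changes it requires (Fitch parsimony):
C1: 2; C2: 2; C3: 3; C4: 1; C5: 1; C6: 1.
Total tree length = 10.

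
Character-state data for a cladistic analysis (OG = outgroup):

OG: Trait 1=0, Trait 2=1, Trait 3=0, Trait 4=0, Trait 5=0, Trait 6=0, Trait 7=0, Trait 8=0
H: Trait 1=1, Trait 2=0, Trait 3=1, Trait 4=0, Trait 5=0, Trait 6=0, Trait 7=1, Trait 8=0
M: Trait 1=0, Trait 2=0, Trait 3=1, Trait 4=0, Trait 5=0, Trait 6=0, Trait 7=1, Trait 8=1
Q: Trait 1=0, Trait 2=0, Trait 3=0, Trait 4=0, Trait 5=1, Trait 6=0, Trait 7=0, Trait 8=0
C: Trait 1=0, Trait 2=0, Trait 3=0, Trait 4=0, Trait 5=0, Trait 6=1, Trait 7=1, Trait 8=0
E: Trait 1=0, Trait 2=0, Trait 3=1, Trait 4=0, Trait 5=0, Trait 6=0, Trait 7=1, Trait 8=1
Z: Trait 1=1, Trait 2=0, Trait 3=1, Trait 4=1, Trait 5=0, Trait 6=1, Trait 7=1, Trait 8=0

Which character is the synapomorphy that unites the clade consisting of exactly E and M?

Character polarity is set by the outgroup: the derived state is whichever differs from the outgroup's state, so for Trait 2 the derived state is '0', and for the remaining characters it is '1'.
Trait 1: derived state '1' in H and Z only — synapomorphy for {H, Z}.
Trait 2 (derived state '0') is shared by all ingroup taxa — unites the whole ingroup.
Only E, H, M, and Z show the derived state '1' for Trait 3, supporting them as a clade.
Trait 4 (derived state '1') is unique to Z (autapomorphy; uninformative for grouping).
Trait 5 (derived state '1') is unique to Q (autapomorphy; uninformative for grouping).
Trait 6 groups C and Z, which is incompatible with the clades supported by the remaining characters; treating it as convergent (homoplasy) costs fewer steps than any alternative tree.
Trait 7: derived state '1' in C, E, H, M, and Z only — synapomorphy for {C, E, H, M, Z}.
Trait 8 (derived state '1') is shared by E and M — a synapomorphy uniting that clade.
Most parsimonious ingroup topology: ((((H,Z),(M,E)),C),Q).
The clade {E, M} is supported by Trait 8: its derived state '1' occurs in exactly those taxa and in no other taxon (including the outgroup).

Trait 8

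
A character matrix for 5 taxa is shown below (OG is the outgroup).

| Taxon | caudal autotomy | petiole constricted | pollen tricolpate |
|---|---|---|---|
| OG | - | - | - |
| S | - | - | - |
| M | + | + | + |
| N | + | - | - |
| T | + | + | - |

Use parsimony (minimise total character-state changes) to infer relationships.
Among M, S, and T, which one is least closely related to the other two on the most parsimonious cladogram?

S

The outgroup has state '-' for every character, so '+' is the derived state throughout.
caudal autotomy (derived state '+') is shared by M, N, and T — a synapomorphy uniting that clade.
petiole constricted (derived state '+') is shared by M and T — a synapomorphy uniting that clade.
pollen tricolpate: derived state '+' in M only — an autapomorphy, so it tells us nothing about relationships among taxa.
Most parsimonious ingroup topology: (S,((M,T),N)).
M and T share a more recent common ancestor with each other than either does with S, so S is the least closely related of the three.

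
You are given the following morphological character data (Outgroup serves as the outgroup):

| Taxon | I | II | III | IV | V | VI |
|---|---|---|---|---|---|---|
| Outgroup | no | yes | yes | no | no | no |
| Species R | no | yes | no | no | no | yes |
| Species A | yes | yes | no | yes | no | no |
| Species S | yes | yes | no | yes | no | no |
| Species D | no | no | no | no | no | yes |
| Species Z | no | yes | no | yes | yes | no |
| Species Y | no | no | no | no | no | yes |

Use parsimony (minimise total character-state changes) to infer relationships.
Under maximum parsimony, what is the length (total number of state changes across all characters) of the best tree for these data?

Character polarity is set by the outgroup: the derived state is whichever differs from the outgroup's state, so for II, III the derived state is 'no', and for the remaining characters it is 'yes'.
I (derived state 'yes') is shared by Species A and Species S — a synapomorphy uniting that clade.
II: derived state 'no' in Species D and Species Y only — synapomorphy for {Species D, Species Y}.
III (derived state 'no') is shared by all ingroup taxa — unites the whole ingroup.
IV (derived state 'yes') is shared by Species A, Species S, and Species Z — a synapomorphy uniting that clade.
V: derived state 'yes' in Species Z only — an autapomorphy, so it tells us nothing about relationships among taxa.
Only Species D, Species R, and Species Y show the derived state 'yes' for VI, supporting them as a clade.
Most parsimonious ingroup topology: ((Species R,(Species D,Species Y)),((Species A,Species S),Species Z)).
Changes per character on this tree: I: 1; II: 1; III: 1; IV: 1; V: 1; VI: 1.
Total = 6.

6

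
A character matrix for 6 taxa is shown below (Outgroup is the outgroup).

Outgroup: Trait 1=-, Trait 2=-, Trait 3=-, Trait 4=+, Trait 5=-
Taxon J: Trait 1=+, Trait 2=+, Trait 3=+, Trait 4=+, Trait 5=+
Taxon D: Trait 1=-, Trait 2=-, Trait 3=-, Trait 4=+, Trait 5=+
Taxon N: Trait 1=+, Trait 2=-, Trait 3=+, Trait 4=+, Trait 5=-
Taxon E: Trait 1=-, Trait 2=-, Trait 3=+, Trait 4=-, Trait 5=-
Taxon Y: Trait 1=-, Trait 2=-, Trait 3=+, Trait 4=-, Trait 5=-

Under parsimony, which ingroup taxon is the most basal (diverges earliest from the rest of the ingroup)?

Character polarity is set by the outgroup: the derived state is whichever differs from the outgroup's state, so for Trait 4 the derived state is '-', and for the remaining characters it is '+'.
Trait 1 (derived state '+') is shared by Taxon J and Taxon N — a synapomorphy uniting that clade.
Trait 2: derived state '+' in Taxon J only — an autapomorphy, so it tells us nothing about relationships among taxa.
Trait 3: derived state '+' in Taxon E, Taxon J, Taxon N, and Taxon Y only — synapomorphy for {Taxon E, Taxon J, Taxon N, Taxon Y}.
Only Taxon E and Taxon Y show the derived state '-' for Trait 4, supporting them as a clade.
Trait 5 groups Taxon D and Taxon J, which is incompatible with the clades supported by the remaining characters; treating it as convergent (homoplasy) costs fewer steps than any alternative tree.
Most parsimonious ingroup topology: (((Taxon J,Taxon N),(Taxon E,Taxon Y)),Taxon D).
Taxon D is sister to the clade containing all other ingroup taxa, so it is the earliest-diverging (most basal) ingroup lineage.

Taxon D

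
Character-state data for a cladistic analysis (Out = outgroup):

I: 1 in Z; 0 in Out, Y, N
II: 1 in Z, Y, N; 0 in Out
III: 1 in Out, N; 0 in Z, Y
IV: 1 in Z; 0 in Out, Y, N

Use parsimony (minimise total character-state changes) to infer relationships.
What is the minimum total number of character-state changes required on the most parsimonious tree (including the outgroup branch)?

Character polarity is set by the outgroup: the derived state is whichever differs from the outgroup's state, so for III the derived state is '0', and for the remaining characters it is '1'.
I: derived state '1' in Z only — an autapomorphy, so it tells us nothing about relationships among taxa.
All ingroup taxa share the derived state '1' for II; it defines the ingroup but does not resolve relationships within it.
III (derived state '0') is shared by Y and Z — a synapomorphy uniting that clade.
IV: derived state '1' in Z only — an autapomorphy, so it tells us nothing about relationships among taxa.
Most parsimonious ingroup topology: ((Z,Y),N).
Changes per character on this tree: I: 1; II: 1; III: 1; IV: 1.
Total = 4.

4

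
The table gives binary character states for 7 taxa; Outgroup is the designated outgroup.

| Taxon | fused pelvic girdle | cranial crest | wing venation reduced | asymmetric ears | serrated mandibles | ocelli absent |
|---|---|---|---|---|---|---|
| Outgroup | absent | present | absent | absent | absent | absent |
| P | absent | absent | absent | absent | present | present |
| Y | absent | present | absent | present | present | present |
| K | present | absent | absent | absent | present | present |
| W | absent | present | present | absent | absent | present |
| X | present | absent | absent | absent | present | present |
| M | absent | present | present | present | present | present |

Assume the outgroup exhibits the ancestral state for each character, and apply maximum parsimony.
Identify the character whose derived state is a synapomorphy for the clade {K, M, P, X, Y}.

serrated mandibles

Character polarity is set by the outgroup: the derived state is whichever differs from the outgroup's state, so for cranial crest the derived state is 'absent', and for the remaining characters it is 'present'.
Only K and X show the derived state 'present' for fused pelvic girdle, supporting them as a clade.
cranial crest (derived state 'absent') is shared by K, P, and X — a synapomorphy uniting that clade.
wing venation reduced groups M and W, which is incompatible with the clades supported by the remaining characters; treating it as convergent (homoplasy) costs fewer steps than any alternative tree.
asymmetric ears (derived state 'present') is shared by M and Y — a synapomorphy uniting that clade.
serrated mandibles (derived state 'present') is shared by K, M, P, X, and Y — a synapomorphy uniting that clade.
All ingroup taxa share the derived state 'present' for ocelli absent; it defines the ingroup but does not resolve relationships within it.
Most parsimonious ingroup topology: (((P,(K,X)),(Y,M)),W).
The clade {K, M, P, X, Y} is supported by serrated mandibles: its derived state 'present' occurs in exactly those taxa and in no other taxon (including the outgroup).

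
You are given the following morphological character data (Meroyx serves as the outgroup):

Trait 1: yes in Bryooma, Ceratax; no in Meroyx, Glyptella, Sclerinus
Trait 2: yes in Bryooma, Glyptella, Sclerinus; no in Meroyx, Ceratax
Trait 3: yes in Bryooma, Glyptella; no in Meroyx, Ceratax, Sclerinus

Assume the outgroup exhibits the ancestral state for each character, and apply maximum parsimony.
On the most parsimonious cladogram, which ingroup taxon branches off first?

The outgroup has state 'no' for every character, so 'yes' is the derived state throughout.
Trait 1 groups Bryooma and Ceratax, which is incompatible with the clades supported by the remaining characters; treating it as convergent (homoplasy) costs fewer steps than any alternative tree.
Trait 2 (derived state 'yes') is shared by Bryooma, Glyptella, and Sclerinus — a synapomorphy uniting that clade.
Trait 3: derived state 'yes' in Bryooma and Glyptella only — synapomorphy for {Bryooma, Glyptella}.
Most parsimonious ingroup topology: (((Bryooma,Glyptella),Sclerinus),Ceratax).
Ceratax is sister to the clade containing all other ingroup taxa, so it is the earliest-diverging (most basal) ingroup lineage.

Ceratax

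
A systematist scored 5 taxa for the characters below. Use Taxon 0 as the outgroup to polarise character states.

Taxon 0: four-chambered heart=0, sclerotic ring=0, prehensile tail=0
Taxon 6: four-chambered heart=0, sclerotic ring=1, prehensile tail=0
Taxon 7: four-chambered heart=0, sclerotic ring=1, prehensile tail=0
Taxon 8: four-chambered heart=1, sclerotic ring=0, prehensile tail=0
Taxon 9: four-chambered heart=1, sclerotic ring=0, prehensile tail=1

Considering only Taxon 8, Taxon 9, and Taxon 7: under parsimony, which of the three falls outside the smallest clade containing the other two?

The outgroup has state '0' for every character, so '1' is the derived state throughout.
Only Taxon 8 and Taxon 9 show the derived state '1' for four-chambered heart, supporting them as a clade.
sclerotic ring (derived state '1') is shared by Taxon 6 and Taxon 7 — a synapomorphy uniting that clade.
prehensile tail (derived state '1') is unique to Taxon 9 (autapomorphy; uninformative for grouping).
Most parsimonious ingroup topology: ((Taxon 6,Taxon 7),(Taxon 8,Taxon 9)).
Taxon 9 and Taxon 8 share a more recent common ancestor with each other than either does with Taxon 7, so Taxon 7 is the least closely related of the three.

Taxon 7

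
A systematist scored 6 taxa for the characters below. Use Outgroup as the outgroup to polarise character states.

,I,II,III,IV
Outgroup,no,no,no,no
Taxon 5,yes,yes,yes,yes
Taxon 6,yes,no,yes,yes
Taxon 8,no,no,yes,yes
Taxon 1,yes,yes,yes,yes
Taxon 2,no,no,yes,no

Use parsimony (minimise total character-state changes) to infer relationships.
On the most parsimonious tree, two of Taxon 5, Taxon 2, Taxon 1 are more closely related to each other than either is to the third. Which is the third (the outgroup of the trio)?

Taxon 2

The outgroup has state 'no' for every character, so 'yes' is the derived state throughout.
I: derived state 'yes' in Taxon 1, Taxon 5, and Taxon 6 only — synapomorphy for {Taxon 1, Taxon 5, Taxon 6}.
II: derived state 'yes' in Taxon 1 and Taxon 5 only — synapomorphy for {Taxon 1, Taxon 5}.
III (derived state 'yes') is shared by all ingroup taxa — unites the whole ingroup.
IV (derived state 'yes') is shared by Taxon 1, Taxon 5, Taxon 6, and Taxon 8 — a synapomorphy uniting that clade.
Most parsimonious ingroup topology: ((((Taxon 5,Taxon 1),Taxon 6),Taxon 8),Taxon 2).
Taxon 1 and Taxon 5 share a more recent common ancestor with each other than either does with Taxon 2, so Taxon 2 is the least closely related of the three.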